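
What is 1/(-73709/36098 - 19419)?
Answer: -36098/701060771 ≈ -5.1491e-5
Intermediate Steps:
1/(-73709/36098 - 19419) = 1/(-701060771/36098) = -36098/701060771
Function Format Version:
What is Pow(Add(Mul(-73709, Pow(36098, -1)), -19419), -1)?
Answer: Rational(-36098, 701060771) ≈ -5.1491e-5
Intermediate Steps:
Pow(Add(Mul(-73709, Pow(36098, -1)), -19419), -1) = Pow(Add(Mul(-73709, Rational(1, 36098)), -19419), -1) = Pow(Add(Rational(-73709, 36098), -19419), -1) = Pow(Rational(-701060771, 36098), -1) = Rational(-36098, 701060771)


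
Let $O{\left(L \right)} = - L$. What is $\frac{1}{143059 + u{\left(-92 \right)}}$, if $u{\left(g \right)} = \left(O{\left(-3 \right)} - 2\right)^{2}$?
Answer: $\frac{1}{143060} \approx 6.9901 \cdot 10^{-6}$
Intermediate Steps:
$u{\left(g \right)} = 1$ ($u{\left(g \right)} = \left(\left(-1\right) \left(-3\right) - 2\right)^{2} = \left(3 - 2\right)^{2} = 1^{2} = 1$)
$\frac{1}{143059 + u{\left(-92 \right)}} = \frac{1}{143059 + 1} = \frac{1}{143060}$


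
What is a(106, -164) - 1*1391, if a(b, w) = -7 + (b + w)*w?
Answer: 8114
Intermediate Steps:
a(b, w) = -7 + w*(b + w)
a(106, -164) - 1*1391 = (-7 + (-164)² + 106*(-164)) - 1*1391 = (-7 + 26896 - 17384) - 1391 = 9505 - 1391 = 8114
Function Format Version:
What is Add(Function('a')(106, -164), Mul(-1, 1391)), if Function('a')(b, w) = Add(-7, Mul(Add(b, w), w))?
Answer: 8114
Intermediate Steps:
Function('a')(b, w) = Add(-7, Mul(w, Add(b, w)))
Add(Function('a')(106, -164), Mul(-1, 1391)) = Add(Add(-7, Pow(-164, 2), Mul(106, -164)), Mul(-1, 1391)) = Add(Add(-7, 26896, -17384), -1391) = Add(9505, -1391) = 8114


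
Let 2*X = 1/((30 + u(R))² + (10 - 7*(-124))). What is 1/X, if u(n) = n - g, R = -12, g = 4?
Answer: 2148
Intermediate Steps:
u(n) = -4 + n (u(n) = n - 1*4 = n - 4 = -4 + n)
X = 1/2148 (X = 1/(2*((30 + (-4 - 12))² + (10 - 7*(-124)))) = 1/(2*((30 - 16)² + (10 + 868))) = 1/(2*(14² + 878)) = 1/(2*(196 + 878)) = (½)/1074 = (½)*(1/1074) = 1/2148 ≈ 0.00046555)
1/X = 1/(1/2148) = 2148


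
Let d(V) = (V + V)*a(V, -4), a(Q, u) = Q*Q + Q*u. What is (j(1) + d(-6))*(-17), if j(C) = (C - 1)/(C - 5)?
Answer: 12240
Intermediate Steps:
a(Q, u) = Q² + Q*u
d(V) = 2*V²*(-4 + V) (d(V) = (V + V)*(V*(V - 4)) = (2*V)*(V*(-4 + V)) = 2*V²*(-4 + V))
j(C) = (-1 + C)/(-5 + C)
(j(1) + d(-6))*(-17) = ((-1 + 1)/(-5 + 1) + 2*(-6)²*(-4 - 6))*(-17) = (0/(-4) + 2*36*(-10))*(-17) = (-¼*0 - 720)*(-17) = (0 - 720)*(-17) = -720*(-17) = 12240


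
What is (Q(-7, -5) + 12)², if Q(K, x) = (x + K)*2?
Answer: 144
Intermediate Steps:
Q(K, x) = 2*K + 2*x (Q(K, x) = (K + x)*2 = 2*K + 2*x)
(Q(-7, -5) + 12)² = ((2*(-7) + 2*(-5)) + 12)² = ((-14 - 10) + 12)² = (-24 + 12)² = (-12)² = 144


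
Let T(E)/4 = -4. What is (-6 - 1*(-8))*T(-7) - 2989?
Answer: -3021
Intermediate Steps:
T(E) = -16 (T(E) = 4*(-4) = -16)
(-6 - 1*(-8))*T(-7) - 2989 = (-6 - 1*(-8))*(-16) - 2989 = (-6 + 8)*(-16) - 2989 = 2*(-16) - 2989 = -32 - 2989 = -3021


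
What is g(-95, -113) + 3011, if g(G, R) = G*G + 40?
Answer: 12076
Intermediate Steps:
g(G, R) = 40 + G² (g(G, R) = G² + 40 = 40 + G²)
g(-95, -113) + 3011 = (40 + (-95)²) + 3011 = (40 + 9025) + 3011 = 9065 + 3011 = 12076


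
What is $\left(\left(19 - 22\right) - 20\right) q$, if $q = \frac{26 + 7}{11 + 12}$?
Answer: $-33$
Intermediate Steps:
$q = \frac{33}{23} \approx 1.4348$
$\left(\left(19 - 22\right) - 20\right) q = \left(\left(19 - 22\right) - 20\right) \frac{33}{23} = \left(-3 - 20\right) \frac{33}{23} = \left(-23\right) \frac{33}{23} = -33$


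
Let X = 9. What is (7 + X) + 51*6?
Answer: 322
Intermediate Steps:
(7 + X) + 51*6 = (7 + 9) + 51*6 = 16 + 306 = 322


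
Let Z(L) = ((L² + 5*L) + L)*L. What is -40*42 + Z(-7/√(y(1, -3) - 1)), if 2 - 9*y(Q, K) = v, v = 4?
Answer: -21126/11 - 9261*I*√11/121 ≈ -1920.5 - 253.85*I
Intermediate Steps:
y(Q, K) = -2/9 (y(Q, K) = 2/9 - ⅑*4 = 2/9 - 4/9 = -2/9)
Z(L) = L*(L² + 6*L) (Z(L) = (L² + 6*L)*L = L*(L² + 6*L))
-40*42 + Z(-7/√(y(1, -3) - 1)) = -40*42 + (-7/√(-2/9 - 1))²*(6 - 7/√(-2/9 - 1)) = -1680 + (-7*(-3*I*√11/11))²*(6 - 7*(-3*I*√11/11)) = -1680 + (-(-21)*I*√11/11)²*(6 - (-21)*I*√11/11) = -1680 + (21*I*√11/11)²*(6 + 21*I*√11/11) = -1680 - 441*(6 + 21*I*√11/11)/11 = -1680 + (-2646/11 - 9261*I*√11/121) = -21126/11 - 9261*I*√11/121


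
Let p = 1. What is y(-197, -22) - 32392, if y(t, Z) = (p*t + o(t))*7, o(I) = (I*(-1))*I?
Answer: -305434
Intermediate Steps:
o(I) = -I² (o(I) = (-I)*I = -I²)
y(t, Z) = -7*t² + 7*t (y(t, Z) = (1*t - t²)*7 = (t - t²)*7 = -7*t² + 7*t)
y(-197, -22) - 32392 = 7*(-197)*(1 - 1*(-197)) - 32392 = 7*(-197)*(1 + 197) - 32392 = 7*(-197)*198 - 32392 = -273042 - 32392 = -305434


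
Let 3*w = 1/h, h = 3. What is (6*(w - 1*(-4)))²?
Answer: 5476/9 ≈ 608.44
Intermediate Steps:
w = ⅑ (w = (⅓)/3 = (⅓)*(⅓) = ⅑ ≈ 0.11111)
(6*(w - 1*(-4)))² = (6*(⅑ - 1*(-4)))² = (6*(⅑ + 4))² = (6*(37/9))² = (74/3)² = 5476/9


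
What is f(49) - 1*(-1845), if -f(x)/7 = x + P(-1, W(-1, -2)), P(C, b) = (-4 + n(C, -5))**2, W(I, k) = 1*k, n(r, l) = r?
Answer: 1327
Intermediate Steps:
W(I, k) = k
P(C, b) = (-4 + C)**2
f(x) = -175 - 7*x (f(x) = -7*(x + (-4 - 1)**2) = -7*(x + (-5)**2) = -7*(x + 25) = -7*(25 + x) = -175 - 7*x)
f(49) - 1*(-1845) = (-175 - 7*49) - 1*(-1845) = (-175 - 343) + 1845 = -518 + 1845 = 1327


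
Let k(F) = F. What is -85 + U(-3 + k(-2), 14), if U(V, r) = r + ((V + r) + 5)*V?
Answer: -141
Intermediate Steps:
U(V, r) = r + V*(5 + V + r) (U(V, r) = r + (5 + V + r)*V = r + V*(5 + V + r))
-85 + U(-3 + k(-2), 14) = -85 + (14 + (-3 - 2)² + 5*(-3 - 2) + (-3 - 2)*14) = -85 + (14 + (-5)² + 5*(-5) - 5*14) = -85 + (14 + 25 - 25 - 70) = -85 - 56 = -141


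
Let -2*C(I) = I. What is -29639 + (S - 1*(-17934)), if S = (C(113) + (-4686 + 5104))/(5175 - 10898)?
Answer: -133976153/11446 ≈ -11705.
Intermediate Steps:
C(I) = -I/2
S = -723/11446 (S = (-1/2*113 + (-4686 + 5104))/(5175 - 10898) = (-113/2 + 418)/(-5723) = (723/2)*(-1/5723) = -723/11446 ≈ -0.063166)
-29639 + (S - 1*(-17934)) = -29639 + (-723/11446 - 1*(-17934)) = -29639 + (-723/11446 + 17934) = -29639 + 205271841/11446 = -133976153/11446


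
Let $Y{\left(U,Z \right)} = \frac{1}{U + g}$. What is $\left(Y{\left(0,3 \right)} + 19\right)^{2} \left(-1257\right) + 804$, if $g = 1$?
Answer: $-501996$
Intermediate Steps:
$Y{\left(U,Z \right)} = \frac{1}{1 + U}$ ($Y{\left(U,Z \right)} = \frac{1}{U + 1} = \frac{1}{1 + U}$)
$\left(Y{\left(0,3 \right)} + 19\right)^{2} \left(-1257\right) + 804 = \left(\frac{1}{1 + 0} + 19\right)^{2} \left(-1257\right) + 804 = \left(1^{-1} + 19\right)^{2} \left(-1257\right) + 804 = \left(1 + 19\right)^{2} \left(-1257\right) + 804 = 20^{2} \left(-1257\right) + 804 = 400 \left(-1257\right) + 804 = -502800 + 804 = -501996$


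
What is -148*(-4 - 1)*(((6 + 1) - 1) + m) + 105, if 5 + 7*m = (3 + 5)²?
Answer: 75475/7 ≈ 10782.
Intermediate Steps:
m = 59/7 (m = -5/7 + (3 + 5)²/7 = -5/7 + (⅐)*8² = -5/7 + (⅐)*64 = -5/7 + 64/7 = 59/7 ≈ 8.4286)
-148*(-4 - 1)*(((6 + 1) - 1) + m) + 105 = -148*(-4 - 1)*(((6 + 1) - 1) + 59/7) + 105 = -(-740)*((7 - 1) + 59/7) + 105 = -(-740)*(6 + 59/7) + 105 = -(-740)*101/7 + 105 = -148*(-505/7) + 105 = 74740/7 + 105 = 75475/7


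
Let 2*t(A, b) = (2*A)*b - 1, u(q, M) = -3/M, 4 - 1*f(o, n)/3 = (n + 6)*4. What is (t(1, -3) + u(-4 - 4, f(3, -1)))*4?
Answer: -55/4 ≈ -13.750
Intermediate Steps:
f(o, n) = -60 - 12*n (f(o, n) = 12 - 3*(n + 6)*4 = 12 - 3*(6 + n)*4 = 12 - 3*(24 + 4*n) = 12 + (-72 - 12*n) = -60 - 12*n)
t(A, b) = -1/2 + A*b (t(A, b) = ((2*A)*b - 1)/2 = (2*A*b - 1)/2 = (-1 + 2*A*b)/2 = -1/2 + A*b)
(t(1, -3) + u(-4 - 4, f(3, -1)))*4 = ((-1/2 + 1*(-3)) - 3/(-60 - 12*(-1)))*4 = ((-1/2 - 3) - 3/(-60 + 12))*4 = (-7/2 - 3/(-48))*4 = (-7/2 - 3*(-1/48))*4 = (-7/2 + 1/16)*4 = -55/16*4 = -55/4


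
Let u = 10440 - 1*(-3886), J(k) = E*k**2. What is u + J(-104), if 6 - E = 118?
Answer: -1197066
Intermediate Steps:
E = -112 (E = 6 - 1*118 = 6 - 118 = -112)
J(k) = -112*k**2
u = 14326 (u = 10440 + 3886 = 14326)
u + J(-104) = 14326 - 112*(-104)**2 = 14326 - 112*10816 = 14326 - 1211392 = -1197066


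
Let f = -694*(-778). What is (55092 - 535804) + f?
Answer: 59220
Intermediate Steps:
f = 539932
(55092 - 535804) + f = (55092 - 535804) + 539932 = -480712 + 539932 = 59220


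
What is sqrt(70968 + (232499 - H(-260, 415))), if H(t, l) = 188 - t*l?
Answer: sqrt(195379) ≈ 442.02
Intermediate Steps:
H(t, l) = 188 - l*t
sqrt(70968 + (232499 - H(-260, 415))) = sqrt(70968 + (232499 - (188 - 1*415*(-260)))) = sqrt(70968 + (232499 - (188 + 107900))) = sqrt(70968 + (232499 - 1*108088)) = sqrt(70968 + (232499 - 108088)) = sqrt(70968 + 124411) = sqrt(195379)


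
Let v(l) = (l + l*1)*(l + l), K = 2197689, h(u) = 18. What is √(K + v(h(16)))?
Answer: √2198985 ≈ 1482.9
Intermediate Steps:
v(l) = 4*l² (v(l) = (l + l)*(2*l) = (2*l)*(2*l) = 4*l²)
√(K + v(h(16))) = √(2197689 + 4*18²) = √(2197689 + 4*324) = √(2197689 + 1296) = √2198985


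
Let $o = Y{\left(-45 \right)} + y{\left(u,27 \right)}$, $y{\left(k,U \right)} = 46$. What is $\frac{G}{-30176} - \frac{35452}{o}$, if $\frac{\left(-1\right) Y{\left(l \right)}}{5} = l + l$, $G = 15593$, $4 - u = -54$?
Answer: $- \frac{67345855}{935456} \approx -71.993$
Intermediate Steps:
$u = 58$ ($u = 4 - -54 = 4 + 54 = 58$)
$Y{\left(l \right)} = - 10 l$ ($Y{\left(l \right)} = - 5 \left(l + l\right) = - 5 \cdot 2 l = - 10 l$)
$o = 496$ ($o = \left(-10\right) \left(-45\right) + 46 = 450 + 46 = 496$)
$\frac{G}{-30176} - \frac{35452}{o} = \frac{15593}{-30176} - \frac{35452}{496} = 15593 \left(- \frac{1}{30176}\right) - \frac{8863}{124} = - \frac{15593}{30176} - \frac{8863}{124} = - \frac{67345855}{935456}$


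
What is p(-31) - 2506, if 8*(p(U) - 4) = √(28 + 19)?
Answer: -2502 + √47/8 ≈ -2501.1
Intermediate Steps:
p(U) = 4 + √47/8 (p(U) = 4 + √(28 + 19)/8 = 4 + √47/8)
p(-31) - 2506 = (4 + √47/8) - 2506 = -2502 + √47/8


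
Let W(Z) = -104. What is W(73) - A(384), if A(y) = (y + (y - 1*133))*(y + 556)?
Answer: -597004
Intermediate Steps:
A(y) = (-133 + 2*y)*(556 + y) (A(y) = (y + (y - 133))*(556 + y) = (y + (-133 + y))*(556 + y) = (-133 + 2*y)*(556 + y))
W(73) - A(384) = -104 - (-73948 + 2*384² + 979*384) = -104 - (-73948 + 2*147456 + 375936) = -104 - (-73948 + 294912 + 375936) = -104 - 1*596900 = -104 - 596900 = -597004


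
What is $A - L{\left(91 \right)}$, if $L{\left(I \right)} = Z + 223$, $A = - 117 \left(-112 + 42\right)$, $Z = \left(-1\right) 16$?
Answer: $7983$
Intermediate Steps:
$Z = -16$
$A = 8190$ ($A = \left(-117\right) \left(-70\right) = 8190$)
$L{\left(I \right)} = 207$ ($L{\left(I \right)} = -16 + 223 = 207$)
$A - L{\left(91 \right)} = 8190 - 207 = 7983$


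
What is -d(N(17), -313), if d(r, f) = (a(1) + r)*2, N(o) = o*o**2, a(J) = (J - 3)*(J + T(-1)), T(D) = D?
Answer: -9826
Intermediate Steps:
a(J) = (-1 + J)*(-3 + J) (a(J) = (J - 3)*(J - 1) = (-3 + J)*(-1 + J) = (-1 + J)*(-3 + J))
N(o) = o**3
d(r, f) = 2*r (d(r, f) = ((3 + 1**2 - 4*1) + r)*2 = ((3 + 1 - 4) + r)*2 = (0 + r)*2 = r*2 = 2*r)
-d(N(17), -313) = -2*17**3 = -2*4913 = -1*9826 = -9826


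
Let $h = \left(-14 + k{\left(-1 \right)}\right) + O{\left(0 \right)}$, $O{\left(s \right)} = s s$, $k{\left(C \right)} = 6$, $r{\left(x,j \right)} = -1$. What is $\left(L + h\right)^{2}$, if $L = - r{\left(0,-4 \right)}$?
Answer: $49$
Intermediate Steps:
$O{\left(s \right)} = s^{2}$
$h = -8$ ($h = \left(-14 + 6\right) + 0^{2} = -8 + 0 = -8$)
$L = 1$ ($L = \left(-1\right) \left(-1\right) = 1$)
$\left(L + h\right)^{2} = \left(1 - 8\right)^{2} = \left(-7\right)^{2} = 49$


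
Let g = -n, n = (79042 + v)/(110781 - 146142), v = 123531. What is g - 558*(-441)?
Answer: 8701766731/35361 ≈ 2.4608e+5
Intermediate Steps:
n = -202573/35361 (n = (79042 + 123531)/(110781 - 146142) = 202573/(-35361) = 202573*(-1/35361) = -202573/35361 ≈ -5.7287)
g = 202573/35361 (g = -1*(-202573/35361) = 202573/35361 ≈ 5.7287)
g - 558*(-441) = 202573/35361 - 558*(-441) = 202573/35361 - 1*(-246078) = 202573/35361 + 246078 = 8701766731/35361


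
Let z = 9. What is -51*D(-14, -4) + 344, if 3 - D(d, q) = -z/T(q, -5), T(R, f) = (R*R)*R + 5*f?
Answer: 17458/89 ≈ 196.16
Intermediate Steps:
T(R, f) = R³ + 5*f (T(R, f) = R²*R + 5*f = R³ + 5*f)
D(d, q) = 3 + 9/(-25 + q³) (D(d, q) = 3 - (-1)*9/(q³ + 5*(-5)) = 3 - (-1)*9/(q³ - 25) = 3 - (-1)*9/(-25 + q³) = 3 - (-9)/(-25 + q³) = 3 + 9/(-25 + q³))
-51*D(-14, -4) + 344 = -153*(-22 + (-4)³)/(-25 + (-4)³) + 344 = -153*(-22 - 64)/(-25 - 64) + 344 = -153*(-86)/(-89) + 344 = -153*(-1)*(-86)/89 + 344 = -51*258/89 + 344 = -13158/89 + 344 = 17458/89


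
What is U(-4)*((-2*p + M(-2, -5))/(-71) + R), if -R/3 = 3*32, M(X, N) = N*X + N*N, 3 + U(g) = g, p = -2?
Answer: 143409/71 ≈ 2019.8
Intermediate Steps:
U(g) = -3 + g
M(X, N) = N² + N*X (M(X, N) = N*X + N² = N² + N*X)
R = -288 (R = -9*32 = -3*96 = -288)
U(-4)*((-2*p + M(-2, -5))/(-71) + R) = (-3 - 4)*((-2*(-2) - 5*(-5 - 2))/(-71) - 288) = -7*((4 - 5*(-7))*(-1/71) - 288) = -7*((4 + 35)*(-1/71) - 288) = -7*(39*(-1/71) - 288) = -7*(-39/71 - 288) = -7*(-20487/71) = 143409/71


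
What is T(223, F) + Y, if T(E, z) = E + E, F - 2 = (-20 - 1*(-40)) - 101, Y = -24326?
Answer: -23880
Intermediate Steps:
F = -79 (F = 2 + ((-20 - 1*(-40)) - 101) = 2 + ((-20 + 40) - 101) = 2 + (20 - 101) = 2 - 81 = -79)
T(E, z) = 2*E
T(223, F) + Y = 2*223 - 24326 = 446 - 24326 = -23880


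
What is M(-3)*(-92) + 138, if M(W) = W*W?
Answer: -690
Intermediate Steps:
M(W) = W²
M(-3)*(-92) + 138 = (-3)²*(-92) + 138 = 9*(-92) + 138 = -828 + 138 = -690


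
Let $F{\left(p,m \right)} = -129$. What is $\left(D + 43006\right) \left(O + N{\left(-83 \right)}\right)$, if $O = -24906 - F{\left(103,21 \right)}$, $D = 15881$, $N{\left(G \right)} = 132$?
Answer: $-1451270115$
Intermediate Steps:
$O = -24777$ ($O = -24906 - -129 = -24906 + 129 = -24777$)
$\left(D + 43006\right) \left(O + N{\left(-83 \right)}\right) = \left(15881 + 43006\right) \left(-24777 + 132\right) = 58887 \left(-24645\right) = -1451270115$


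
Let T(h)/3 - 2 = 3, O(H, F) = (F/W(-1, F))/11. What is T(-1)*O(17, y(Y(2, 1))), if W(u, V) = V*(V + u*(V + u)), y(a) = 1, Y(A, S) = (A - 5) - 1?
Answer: 15/11 ≈ 1.3636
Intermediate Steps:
Y(A, S) = -6 + A (Y(A, S) = (-5 + A) - 1 = -6 + A)
O(H, F) = 1/11 (O(H, F) = (F/((F*(F + (-1)**2 + F*(-1)))))/11 = (F/((F*(F + 1 - F))))*(1/11) = (F/((F*1)))*(1/11) = (F/F)*(1/11) = 1*(1/11) = 1/11)
T(h) = 15 (T(h) = 6 + 3*3 = 6 + 9 = 15)
T(-1)*O(17, y(Y(2, 1))) = 15*(1/11) = 15/11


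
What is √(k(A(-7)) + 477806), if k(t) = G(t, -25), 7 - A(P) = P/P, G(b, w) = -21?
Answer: √477785 ≈ 691.22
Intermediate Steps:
A(P) = 6 (A(P) = 7 - P/P = 7 - 1*1 = 7 - 1 = 6)
k(t) = -21
√(k(A(-7)) + 477806) = √(-21 + 477806) = √477785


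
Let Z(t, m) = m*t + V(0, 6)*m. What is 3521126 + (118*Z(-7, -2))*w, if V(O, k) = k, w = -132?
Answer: 3489974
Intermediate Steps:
Z(t, m) = 6*m + m*t (Z(t, m) = m*t + 6*m = 6*m + m*t)
3521126 + (118*Z(-7, -2))*w = 3521126 + (118*(-2*(6 - 7)))*(-132) = 3521126 + (118*(-2*(-1)))*(-132) = 3521126 + (118*2)*(-132) = 3521126 + 236*(-132) = 3521126 - 31152 = 3489974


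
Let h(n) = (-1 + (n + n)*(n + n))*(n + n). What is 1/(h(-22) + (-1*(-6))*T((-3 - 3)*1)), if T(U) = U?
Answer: -1/85176 ≈ -1.1740e-5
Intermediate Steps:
h(n) = 2*n*(-1 + 4*n²) (h(n) = (-1 + (2*n)*(2*n))*(2*n) = (-1 + 4*n²)*(2*n) = 2*n*(-1 + 4*n²))
1/(h(-22) + (-1*(-6))*T((-3 - 3)*1)) = 1/((-2*(-22) + 8*(-22)³) + (-1*(-6))*((-3 - 3)*1)) = 1/((44 + 8*(-10648)) + 6*(-6*1)) = 1/((44 - 85184) + 6*(-6)) = 1/(-85140 - 36) = 1/(-85176) = -1/85176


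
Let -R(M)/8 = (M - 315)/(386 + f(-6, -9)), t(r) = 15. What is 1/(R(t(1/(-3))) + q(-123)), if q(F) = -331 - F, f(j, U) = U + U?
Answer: -23/4634 ≈ -0.0049633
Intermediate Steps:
f(j, U) = 2*U
R(M) = 315/46 - M/46 (R(M) = -8*(M - 315)/(386 + 2*(-9)) = -8*(-315 + M)/(386 - 18) = -8*(-315 + M)/368 = -8*(-315/368 + M/368) = 315/46 - M/46)
1/(R(t(1/(-3))) + q(-123)) = 1/((315/46 - 1/46*15) + (-331 - 1*(-123))) = 1/((315/46 - 15/46) + (-331 + 123)) = 1/(150/23 - 208) = 1/(-4634/23) = -23/4634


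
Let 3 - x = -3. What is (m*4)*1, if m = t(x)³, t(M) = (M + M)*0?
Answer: 0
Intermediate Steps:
x = 6 (x = 3 - 1*(-3) = 3 + 3 = 6)
t(M) = 0 (t(M) = (2*M)*0 = 0)
m = 0 (m = 0³ = 0)
(m*4)*1 = (0*4)*1 = 0*1 = 0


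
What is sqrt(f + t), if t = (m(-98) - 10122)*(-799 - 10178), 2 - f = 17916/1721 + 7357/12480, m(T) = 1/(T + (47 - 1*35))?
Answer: sqrt(1480806490953776610005265)/115444680 ≈ 10541.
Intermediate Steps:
m(T) = 1/(12 + T) (m(T) = 1/(T + (47 - 35)) = 1/(T + 12) = 1/(12 + T))
f = -193296917/21478080 (f = 2 - (17916/1721 + 7357/12480) = 2 - 1*236253077/21478080 = 2 - 236253077/21478080 = -193296917/21478080 ≈ -8.9997)
t = 9555401661/86 (t = (1/(12 - 98) - 10122)*(-799 - 10178) = (1/(-86) - 10122)*(-10977) = (-1/86 - 10122)*(-10977) = -870493/86*(-10977) = 9555401661/86 ≈ 1.1111e+8)
sqrt(f + t) = sqrt(-193296917/21478080 + 9555401661/86) = sqrt(102615832341778009/923557440) = sqrt(1480806490953776610005265)/115444680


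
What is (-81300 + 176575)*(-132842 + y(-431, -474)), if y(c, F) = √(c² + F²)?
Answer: -12656521550 + 95275*√410437 ≈ -1.2595e+10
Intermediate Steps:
y(c, F) = √(F² + c²)
(-81300 + 176575)*(-132842 + y(-431, -474)) = (-81300 + 176575)*(-132842 + √((-474)² + (-431)²)) = 95275*(-132842 + √(224676 + 185761)) = 95275*(-132842 + √410437) = -12656521550 + 95275*√410437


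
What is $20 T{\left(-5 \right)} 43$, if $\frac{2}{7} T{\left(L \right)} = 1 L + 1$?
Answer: $-12040$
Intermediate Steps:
$T{\left(L \right)} = \frac{7}{2} + \frac{7 L}{2}$ ($T{\left(L \right)} = \frac{7 \left(1 L + 1\right)}{2} = \frac{7 \left(L + 1\right)}{2} = \frac{7 \left(1 + L\right)}{2} = \frac{7}{2} + \frac{7 L}{2}$)
$20 T{\left(-5 \right)} 43 = 20 \left(\frac{7}{2} + \frac{7}{2} \left(-5\right)\right) 43 = 20 \left(\frac{7}{2} - \frac{35}{2}\right) 43 = 20 \left(-14\right) 43 = \left(-280\right) 43 = -12040$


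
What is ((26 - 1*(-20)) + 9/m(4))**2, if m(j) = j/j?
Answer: 3025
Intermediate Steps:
m(j) = 1
((26 - 1*(-20)) + 9/m(4))**2 = ((26 - 1*(-20)) + 9/1)**2 = ((26 + 20) + 9*1)**2 = (46 + 9)**2 = 55**2 = 3025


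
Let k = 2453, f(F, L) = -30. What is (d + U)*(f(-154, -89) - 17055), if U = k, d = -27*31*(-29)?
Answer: -456613710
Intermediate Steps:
d = 24273 (d = -837*(-29) = 24273)
U = 2453
(d + U)*(f(-154, -89) - 17055) = (24273 + 2453)*(-30 - 17055) = 26726*(-17085) = -456613710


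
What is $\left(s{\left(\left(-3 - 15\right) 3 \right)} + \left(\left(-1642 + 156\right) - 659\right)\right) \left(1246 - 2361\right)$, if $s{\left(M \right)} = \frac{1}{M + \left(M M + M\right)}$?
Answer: $\frac{6715822285}{2808} \approx 2.3917 \cdot 10^{6}$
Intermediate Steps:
$s{\left(M \right)} = \frac{1}{M^{2} + 2 M}$ ($s{\left(M \right)} = \frac{1}{M + \left(M^{2} + M\right)} = \frac{1}{M + \left(M + M^{2}\right)} = \frac{1}{M^{2} + 2 M}$)
$\left(s{\left(\left(-3 - 15\right) 3 \right)} + \left(\left(-1642 + 156\right) - 659\right)\right) \left(1246 - 2361\right) = \left(\frac{1}{\left(-3 - 15\right) 3 \left(2 + \left(-3 - 15\right) 3\right)} + \left(\left(-1642 + 156\right) - 659\right)\right) \left(1246 - 2361\right) = \left(\frac{1}{\left(-3 - 15\right) 3 \left(2 + \left(-3 - 15\right) 3\right)} - 2145\right) \left(-1115\right) = \left(\frac{1}{\left(-18\right) 3 \left(2 - 54\right)} - 2145\right) \left(-1115\right) = \left(\frac{1}{\left(-54\right) \left(2 - 54\right)} - 2145\right) \left(-1115\right) = \left(- \frac{1}{54 \left(-52\right)} - 2145\right) \left(-1115\right) = \left(\left(- \frac{1}{54}\right) \left(- \frac{1}{52}\right) - 2145\right) \left(-1115\right) = \left(\frac{1}{2808} - 2145\right) \left(-1115\right) = \left(- \frac{6023159}{2808}\right) \left(-1115\right) = \frac{6715822285}{2808}$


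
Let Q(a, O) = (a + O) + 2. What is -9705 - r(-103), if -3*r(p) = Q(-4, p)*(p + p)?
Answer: -2495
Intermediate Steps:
Q(a, O) = 2 + O + a (Q(a, O) = (O + a) + 2 = 2 + O + a)
r(p) = -2*p*(-2 + p)/3 (r(p) = -(2 + p - 4)*(p + p)/3 = -(-2 + p)*2*p/3 = -2*p*(-2 + p)/3)
-9705 - r(-103) = -9705 - 2*(-103)*(2 - 1*(-103))/3 = -9705 - 2*(-103)*(2 + 103)/3 = -9705 - 2*(-103)*105/3 = -9705 - 1*(-7210) = -9705 + 7210 = -2495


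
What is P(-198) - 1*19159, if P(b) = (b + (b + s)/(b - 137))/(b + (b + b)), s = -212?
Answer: -381238349/19899 ≈ -19159.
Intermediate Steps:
P(b) = (b + (-212 + b)/(-137 + b))/(3*b) (P(b) = (b + (b - 212)/(b - 137))/(b + (b + b)) = (b + (-212 + b)/(-137 + b))/(b + 2*b) = (b + (-212 + b)/(-137 + b))/((3*b)) = (b + (-212 + b)/(-137 + b))*(1/(3*b)) = (b + (-212 + b)/(-137 + b))/(3*b))
P(-198) - 1*19159 = (⅓)*(-212 + (-198)² - 136*(-198))/(-198*(-137 - 198)) - 1*19159 = (⅓)*(-1/198)*(-212 + 39204 + 26928)/(-335) - 19159 = (⅓)*(-1/198)*(-1/335)*65920 - 19159 = 6592/19899 - 19159 = -381238349/19899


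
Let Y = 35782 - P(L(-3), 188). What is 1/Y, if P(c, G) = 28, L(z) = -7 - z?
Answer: 1/35754 ≈ 2.7969e-5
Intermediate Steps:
Y = 35754 (Y = 35782 - 1*28 = 35782 - 28 = 35754)
1/Y = 1/35754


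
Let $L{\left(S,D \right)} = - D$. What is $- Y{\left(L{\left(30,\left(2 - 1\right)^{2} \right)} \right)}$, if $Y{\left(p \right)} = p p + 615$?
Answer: $-616$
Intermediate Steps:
$Y{\left(p \right)} = 615 + p^{2}$ ($Y{\left(p \right)} = p^{2} + 615 = 615 + p^{2}$)
$- Y{\left(L{\left(30,\left(2 - 1\right)^{2} \right)} \right)} = - (615 + \left(- \left(2 - 1\right)^{2}\right)^{2}) = - (615 + \left(- 1^{2}\right)^{2}) = - (615 + \left(\left(-1\right) 1\right)^{2}) = - (615 + \left(-1\right)^{2}) = - (615 + 1) = \left(-1\right) 616 = -616$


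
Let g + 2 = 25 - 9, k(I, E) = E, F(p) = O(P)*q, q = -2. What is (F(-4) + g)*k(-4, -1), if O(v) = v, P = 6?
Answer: -2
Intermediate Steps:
F(p) = -12 (F(p) = 6*(-2) = -12)
g = 14 (g = -2 + (25 - 9) = -2 + 16 = 14)
(F(-4) + g)*k(-4, -1) = (-12 + 14)*(-1) = 2*(-1) = -2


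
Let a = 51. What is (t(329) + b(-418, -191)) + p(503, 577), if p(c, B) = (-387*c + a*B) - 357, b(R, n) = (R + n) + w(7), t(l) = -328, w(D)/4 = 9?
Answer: -166492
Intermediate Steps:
w(D) = 36 (w(D) = 4*9 = 36)
b(R, n) = 36 + R + n (b(R, n) = (R + n) + 36 = 36 + R + n)
p(c, B) = -357 - 387*c + 51*B (p(c, B) = (-387*c + 51*B) - 357 = -357 - 387*c + 51*B)
(t(329) + b(-418, -191)) + p(503, 577) = (-328 + (36 - 418 - 191)) + (-357 - 387*503 + 51*577) = (-328 - 573) + (-357 - 194661 + 29427) = -901 - 165591 = -166492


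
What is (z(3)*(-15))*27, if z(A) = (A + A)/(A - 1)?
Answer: -1215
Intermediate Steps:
z(A) = 2*A/(-1 + A) (z(A) = (2*A)/(-1 + A) = 2*A/(-1 + A))
(z(3)*(-15))*27 = ((2*3/(-1 + 3))*(-15))*27 = ((2*3/2)*(-15))*27 = ((2*3*(½))*(-15))*27 = (3*(-15))*27 = -45*27 = -1215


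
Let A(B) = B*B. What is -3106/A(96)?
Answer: -1553/4608 ≈ -0.33702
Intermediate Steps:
A(B) = B²
-3106/A(96) = -3106/(96²) = -3106/9216 = -3106*1/9216 = -1553/4608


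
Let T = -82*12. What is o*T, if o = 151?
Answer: -148584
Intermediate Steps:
T = -984
o*T = 151*(-984) = -148584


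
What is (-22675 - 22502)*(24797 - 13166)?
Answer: -525453687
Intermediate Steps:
(-22675 - 22502)*(24797 - 13166) = -45177*11631 = -525453687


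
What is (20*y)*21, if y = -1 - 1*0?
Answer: -420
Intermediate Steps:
y = -1 (y = -1 + 0 = -1)
(20*y)*21 = (20*(-1))*21 = -20*21 = -420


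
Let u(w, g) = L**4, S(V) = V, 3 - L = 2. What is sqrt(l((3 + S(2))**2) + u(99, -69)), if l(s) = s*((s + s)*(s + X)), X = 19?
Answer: sqrt(55001) ≈ 234.52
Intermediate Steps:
L = 1 (L = 3 - 1*2 = 3 - 2 = 1)
u(w, g) = 1 (u(w, g) = 1**4 = 1)
l(s) = 2*s**2*(19 + s) (l(s) = s*((s + s)*(s + 19)) = s*((2*s)*(19 + s)) = s*(2*s*(19 + s)) = 2*s**2*(19 + s))
sqrt(l((3 + S(2))**2) + u(99, -69)) = sqrt(2*((3 + 2)**2)**2*(19 + (3 + 2)**2) + 1) = sqrt(2*(5**2)**2*(19 + 5**2) + 1) = sqrt(2*25**2*(19 + 25) + 1) = sqrt(2*625*44 + 1) = sqrt(55000 + 1) = sqrt(55001)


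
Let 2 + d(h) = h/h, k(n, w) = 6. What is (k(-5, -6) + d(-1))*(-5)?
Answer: -25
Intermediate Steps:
d(h) = -1 (d(h) = -2 + h/h = -2 + 1 = -1)
(k(-5, -6) + d(-1))*(-5) = (6 - 1)*(-5) = 5*(-5) = -25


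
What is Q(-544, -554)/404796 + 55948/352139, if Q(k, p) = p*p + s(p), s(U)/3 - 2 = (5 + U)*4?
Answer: 64203420517/71272229322 ≈ 0.90082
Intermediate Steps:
s(U) = 66 + 12*U (s(U) = 6 + 3*((5 + U)*4) = 6 + 3*(20 + 4*U) = 6 + (60 + 12*U) = 66 + 12*U)
Q(k, p) = 66 + p² + 12*p (Q(k, p) = p*p + (66 + 12*p) = p² + (66 + 12*p) = 66 + p² + 12*p)
Q(-544, -554)/404796 + 55948/352139 = (66 + (-554)² + 12*(-554))/404796 + 55948/352139 = (66 + 306916 - 6648)*(1/404796) + 55948*(1/352139) = 300334*(1/404796) + 55948/352139 = 150167/202398 + 55948/352139 = 64203420517/71272229322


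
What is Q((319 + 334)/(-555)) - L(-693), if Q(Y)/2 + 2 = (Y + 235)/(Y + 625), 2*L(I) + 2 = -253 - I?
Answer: -38473981/173111 ≈ -222.25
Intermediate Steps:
L(I) = -255/2 - I/2 (L(I) = -1 + (-253 - I)/2 = -1 + (-253/2 - I/2) = -255/2 - I/2)
Q(Y) = -4 + 2*(235 + Y)/(625 + Y) (Q(Y) = -4 + 2*((Y + 235)/(Y + 625)) = -4 + 2*((235 + Y)/(625 + Y)) = -4 + 2*(235 + Y)/(625 + Y))
Q((319 + 334)/(-555)) - L(-693) = 2*(-1015 - (319 + 334)/(-555))/(625 + (319 + 334)/(-555)) - (-255/2 - 1/2*(-693)) = 2*(-1015 - 653*(-1)/555)/(625 + 653*(-1/555)) - (-255/2 + 693/2) = 2*(-1015 - 1*(-653/555))/(625 - 653/555) - 1*219 = 2*(-1015 + 653/555)/(346222/555) - 219 = 2*(555/346222)*(-562672/555) - 219 = -562672/173111 - 219 = -38473981/173111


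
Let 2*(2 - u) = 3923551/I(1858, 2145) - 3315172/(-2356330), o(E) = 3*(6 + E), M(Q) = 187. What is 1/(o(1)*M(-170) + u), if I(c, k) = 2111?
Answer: 4974212630/14917591795309 ≈ 0.00033345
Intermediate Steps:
o(E) = 18 + 3*E
u = -4616141202701/4974212630 (u = 2 - (3923551/2111 - 3315172/(-2356330))/2 = 2 - (3923551*(1/2111) - 3315172*(-1/2356330))/2 = 2 - (3923551/2111 + 1657586/1178165)/2 = 2 - 1/2*4626089627961/2487106315 = 2 - 4626089627961/4974212630 = -4616141202701/4974212630 ≈ -928.01)
1/(o(1)*M(-170) + u) = 1/((18 + 3*1)*187 - 4616141202701/4974212630) = 1/((18 + 3)*187 - 4616141202701/4974212630) = 1/(21*187 - 4616141202701/4974212630) = 1/(3927 - 4616141202701/4974212630) = 1/(14917591795309/4974212630) = 4974212630/14917591795309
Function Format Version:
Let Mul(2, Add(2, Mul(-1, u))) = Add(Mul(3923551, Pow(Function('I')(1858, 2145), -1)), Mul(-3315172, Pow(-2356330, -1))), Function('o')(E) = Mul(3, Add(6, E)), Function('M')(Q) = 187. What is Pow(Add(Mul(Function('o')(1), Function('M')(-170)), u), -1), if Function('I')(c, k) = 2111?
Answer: Rational(4974212630, 14917591795309) ≈ 0.00033345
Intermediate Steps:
Function('o')(E) = Add(18, Mul(3, E))
u = Rational(-4616141202701, 4974212630) (u = Add(2, Mul(Rational(-1, 2), Add(Mul(3923551, Pow(2111, -1)), Mul(-3315172, Pow(-2356330, -1))))) = Add(2, Mul(Rational(-1, 2), Add(Mul(3923551, Rational(1, 2111)), Mul(-3315172, Rational(-1, 2356330))))) = Add(2, Mul(Rational(-1, 2), Add(Rational(3923551, 2111), Rational(1657586, 1178165)))) = Add(2, Mul(Rational(-1, 2), Rational(4626089627961, 2487106315))) = Add(2, Rational(-4626089627961, 4974212630)) = Rational(-4616141202701, 4974212630) ≈ -928.01)
Pow(Add(Mul(Function('o')(1), Function('M')(-170)), u), -1) = Pow(Add(Mul(Add(18, Mul(3, 1)), 187), Rational(-4616141202701, 4974212630)), -1) = Pow(Add(Mul(Add(18, 3), 187), Rational(-4616141202701, 4974212630)), -1) = Pow(Add(Mul(21, 187), Rational(-4616141202701, 4974212630)), -1) = Pow(Add(3927, Rational(-4616141202701, 4974212630)), -1) = Pow(Rational(14917591795309, 4974212630), -1) = Rational(4974212630, 14917591795309)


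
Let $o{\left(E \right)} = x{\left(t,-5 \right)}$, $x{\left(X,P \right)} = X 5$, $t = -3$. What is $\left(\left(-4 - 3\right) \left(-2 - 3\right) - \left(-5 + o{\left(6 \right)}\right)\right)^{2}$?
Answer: $3025$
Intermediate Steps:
$x{\left(X,P \right)} = 5 X$
$o{\left(E \right)} = -15$ ($o{\left(E \right)} = 5 \left(-3\right) = -15$)
$\left(\left(-4 - 3\right) \left(-2 - 3\right) - \left(-5 + o{\left(6 \right)}\right)\right)^{2} = \left(\left(-4 - 3\right) \left(-2 - 3\right) + \left(5 - -15\right)\right)^{2} = \left(\left(-7\right) \left(-5\right) + \left(5 + 15\right)\right)^{2} = \left(35 + 20\right)^{2} = 55^{2} = 3025$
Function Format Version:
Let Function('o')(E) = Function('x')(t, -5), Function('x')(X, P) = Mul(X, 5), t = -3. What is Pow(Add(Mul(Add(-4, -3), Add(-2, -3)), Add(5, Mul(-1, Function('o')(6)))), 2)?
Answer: 3025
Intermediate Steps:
Function('x')(X, P) = Mul(5, X)
Function('o')(E) = -15 (Function('o')(E) = Mul(5, -3) = -15)
Pow(Add(Mul(Add(-4, -3), Add(-2, -3)), Add(5, Mul(-1, Function('o')(6)))), 2) = Pow(Add(Mul(Add(-4, -3), Add(-2, -3)), Add(5, Mul(-1, -15))), 2) = Pow(Add(Mul(-7, -5), Add(5, 15)), 2) = Pow(Add(35, 20), 2) = Pow(55, 2) = 3025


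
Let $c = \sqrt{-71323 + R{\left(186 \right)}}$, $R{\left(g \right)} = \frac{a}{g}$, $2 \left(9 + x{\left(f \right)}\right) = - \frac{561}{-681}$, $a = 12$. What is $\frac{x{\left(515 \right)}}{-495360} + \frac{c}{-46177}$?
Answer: $\frac{3899}{224893440} - \frac{i \sqrt{68541341}}{1431487} \approx 1.7337 \cdot 10^{-5} - 0.0057835 i$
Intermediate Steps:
$x{\left(f \right)} = - \frac{3899}{454}$ ($x{\left(f \right)} = -9 + \frac{\left(-561\right) \frac{1}{-681}}{2} = -9 + \frac{\left(-561\right) \left(- \frac{1}{681}\right)}{2} = -9 + \frac{1}{2} \cdot \frac{187}{227} = -9 + \frac{187}{454} = - \frac{3899}{454}$)
$R{\left(g \right)} = \frac{12}{g}$
$c = \frac{i \sqrt{68541341}}{31}$ ($c = \sqrt{-71323 + \frac{12}{186}} = \sqrt{-71323 + 12 \cdot \frac{1}{186}} = \sqrt{-71323 + \frac{2}{31}} = \sqrt{- \frac{2211011}{31}} = \frac{i \sqrt{68541341}}{31} \approx 267.06 i$)
$\frac{x{\left(515 \right)}}{-495360} + \frac{c}{-46177} = - \frac{3899}{454 \left(-495360\right)} + \frac{\frac{1}{31} i \sqrt{68541341}}{-46177} = \left(- \frac{3899}{454}\right) \left(- \frac{1}{495360}\right) + \frac{i \sqrt{68541341}}{31} \left(- \frac{1}{46177}\right) = \frac{3899}{224893440} - \frac{i \sqrt{68541341}}{1431487}$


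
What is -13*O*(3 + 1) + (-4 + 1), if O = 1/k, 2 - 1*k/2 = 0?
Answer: -16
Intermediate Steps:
k = 4 (k = 4 - 2*0 = 4 + 0 = 4)
O = ¼ (O = 1/4 = ¼ ≈ 0.25000)
-13*O*(3 + 1) + (-4 + 1) = -13*(3 + 1)/4 + (-4 + 1) = -13*4/4 - 3 = -13*1 - 3 = -13 - 3 = -16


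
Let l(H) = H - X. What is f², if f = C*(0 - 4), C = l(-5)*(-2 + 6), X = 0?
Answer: 6400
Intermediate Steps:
l(H) = H (l(H) = H - 1*0 = H + 0 = H)
C = -20 (C = -5*(-2 + 6) = -5*4 = -20)
f = 80 (f = -20*(0 - 4) = -20*(-4) = 80)
f² = 80² = 6400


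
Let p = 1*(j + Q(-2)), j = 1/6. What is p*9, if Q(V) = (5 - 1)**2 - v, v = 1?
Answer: 273/2 ≈ 136.50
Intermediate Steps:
Q(V) = 15 (Q(V) = (5 - 1)**2 - 1*1 = 4**2 - 1 = 16 - 1 = 15)
j = 1/6 ≈ 0.16667
p = 91/6 (p = 1*(1/6 + 15) = 1*(91/6) = 91/6 ≈ 15.167)
p*9 = (91/6)*9 = 273/2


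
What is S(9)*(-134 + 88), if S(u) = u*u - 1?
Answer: -3680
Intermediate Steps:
S(u) = -1 + u² (S(u) = u² - 1 = -1 + u²)
S(9)*(-134 + 88) = (-1 + 9²)*(-134 + 88) = (-1 + 81)*(-46) = 80*(-46) = -3680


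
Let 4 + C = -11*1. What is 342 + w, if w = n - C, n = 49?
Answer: 406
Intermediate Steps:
C = -15 (C = -4 - 11*1 = -4 - 11 = -15)
w = 64 (w = 49 - 1*(-15) = 49 + 15 = 64)
342 + w = 342 + 64 = 406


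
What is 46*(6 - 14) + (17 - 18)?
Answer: -369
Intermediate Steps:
46*(6 - 14) + (17 - 18) = 46*(-8) - 1 = -368 - 1 = -369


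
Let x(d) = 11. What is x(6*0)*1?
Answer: 11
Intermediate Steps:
x(6*0)*1 = 11*1 = 11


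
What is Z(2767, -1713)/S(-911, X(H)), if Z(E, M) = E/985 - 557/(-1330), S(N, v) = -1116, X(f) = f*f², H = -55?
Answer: -281917/97467720 ≈ -0.0028924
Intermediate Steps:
X(f) = f³
Z(E, M) = 557/1330 + E/985 (Z(E, M) = E*(1/985) - 557*(-1/1330) = E/985 + 557/1330 = 557/1330 + E/985)
Z(2767, -1713)/S(-911, X(H)) = (557/1330 + (1/985)*2767)/(-1116) = (557/1330 + 2767/985)*(-1/1116) = (845751/262010)*(-1/1116) = -281917/97467720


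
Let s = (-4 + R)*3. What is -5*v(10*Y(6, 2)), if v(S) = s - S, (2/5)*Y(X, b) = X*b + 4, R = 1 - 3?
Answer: 2090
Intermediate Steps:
R = -2
Y(X, b) = 10 + 5*X*b/2 (Y(X, b) = 5*(X*b + 4)/2 = 5*(4 + X*b)/2 = 10 + 5*X*b/2)
s = -18 (s = (-4 - 2)*3 = -6*3 = -18)
v(S) = -18 - S
-5*v(10*Y(6, 2)) = -5*(-18 - 10*(10 + (5/2)*6*2)) = -5*(-18 - 10*(10 + 30)) = -5*(-18 - 10*40) = -5*(-18 - 1*400) = -5*(-18 - 400) = -5*(-418) = 2090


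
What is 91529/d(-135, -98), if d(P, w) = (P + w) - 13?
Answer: -91529/246 ≈ -372.07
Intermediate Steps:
d(P, w) = -13 + P + w
91529/d(-135, -98) = 91529/(-13 - 135 - 98) = 91529/(-246) = 91529*(-1/246) = -91529/246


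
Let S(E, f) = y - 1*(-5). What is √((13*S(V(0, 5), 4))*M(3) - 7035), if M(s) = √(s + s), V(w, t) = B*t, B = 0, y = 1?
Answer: √(-7035 + 78*√6) ≈ 82.728*I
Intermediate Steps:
V(w, t) = 0 (V(w, t) = 0*t = 0)
S(E, f) = 6 (S(E, f) = 1 - 1*(-5) = 1 + 5 = 6)
M(s) = √2*√s (M(s) = √(2*s) = √2*√s)
√((13*S(V(0, 5), 4))*M(3) - 7035) = √((13*6)*(√2*√3) - 7035) = √(78*√6 - 7035) = √(-7035 + 78*√6)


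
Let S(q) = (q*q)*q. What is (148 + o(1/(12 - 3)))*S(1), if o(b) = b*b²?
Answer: 107893/729 ≈ 148.00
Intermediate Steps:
S(q) = q³ (S(q) = q²*q = q³)
o(b) = b³
(148 + o(1/(12 - 3)))*S(1) = (148 + (1/(12 - 3))³)*1³ = (148 + (1/9)³)*1 = (148 + (⅑)³)*1 = (148 + 1/729)*1 = (107893/729)*1 = 107893/729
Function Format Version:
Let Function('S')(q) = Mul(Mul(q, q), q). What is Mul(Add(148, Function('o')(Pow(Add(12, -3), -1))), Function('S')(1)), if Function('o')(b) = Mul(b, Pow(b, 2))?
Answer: Rational(107893, 729) ≈ 148.00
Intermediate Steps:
Function('S')(q) = Pow(q, 3) (Function('S')(q) = Mul(Pow(q, 2), q) = Pow(q, 3))
Function('o')(b) = Pow(b, 3)
Mul(Add(148, Function('o')(Pow(Add(12, -3), -1))), Function('S')(1)) = Mul(Add(148, Pow(Pow(Add(12, -3), -1), 3)), Pow(1, 3)) = Mul(Add(148, Pow(Pow(9, -1), 3)), 1) = Mul(Add(148, Pow(Rational(1, 9), 3)), 1) = Mul(Add(148, Rational(1, 729)), 1) = Mul(Rational(107893, 729), 1) = Rational(107893, 729)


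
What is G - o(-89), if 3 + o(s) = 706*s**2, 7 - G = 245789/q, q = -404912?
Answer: -2264355119203/404912 ≈ -5.5922e+6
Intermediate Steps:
G = 3080173/404912 (G = 7 - 245789/(-404912) = 7 - 245789*(-1)/404912 = 7 - 1*(-245789/404912) = 7 + 245789/404912 = 3080173/404912 ≈ 7.6070)
o(s) = -3 + 706*s**2
G - o(-89) = 3080173/404912 - (-3 + 706*(-89)**2) = 3080173/404912 - (-3 + 706*7921) = 3080173/404912 - (-3 + 5592226) = 3080173/404912 - 1*5592223 = 3080173/404912 - 5592223 = -2264355119203/404912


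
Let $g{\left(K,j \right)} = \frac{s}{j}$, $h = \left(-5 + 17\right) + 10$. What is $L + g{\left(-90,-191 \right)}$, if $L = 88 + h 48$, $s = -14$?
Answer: $\frac{218518}{191} \approx 1144.1$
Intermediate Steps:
$h = 22$ ($h = 12 + 10 = 22$)
$g{\left(K,j \right)} = - \frac{14}{j}$
$L = 1144$ ($L = 88 + 22 \cdot 48 = 88 + 1056 = 1144$)
$L + g{\left(-90,-191 \right)} = 1144 - \frac{14}{-191} = 1144 - - \frac{14}{191} = 1144 + \frac{14}{191} = \frac{218518}{191}$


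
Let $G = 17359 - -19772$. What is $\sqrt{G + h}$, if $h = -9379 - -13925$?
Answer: $\sqrt{41677} \approx 204.15$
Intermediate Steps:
$G = 37131$ ($G = 17359 + 19772 = 37131$)
$h = 4546$ ($h = -9379 + 13925 = 4546$)
$\sqrt{G + h} = \sqrt{37131 + 4546} = \sqrt{41677}$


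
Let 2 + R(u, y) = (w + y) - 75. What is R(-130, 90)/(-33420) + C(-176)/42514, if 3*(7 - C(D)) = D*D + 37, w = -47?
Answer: -85951351/355204470 ≈ -0.24198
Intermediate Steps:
R(u, y) = -124 + y (R(u, y) = -2 + ((-47 + y) - 75) = -2 + (-122 + y) = -124 + y)
C(D) = -16/3 - D²/3 (C(D) = 7 - (D*D + 37)/3 = 7 - (D² + 37)/3 = 7 - (37 + D²)/3 = 7 + (-37/3 - D²/3) = -16/3 - D²/3)
R(-130, 90)/(-33420) + C(-176)/42514 = (-124 + 90)/(-33420) + (-16/3 - ⅓*(-176)²)/42514 = -34*(-1/33420) + (-16/3 - ⅓*30976)*(1/42514) = 17/16710 + (-16/3 - 30976/3)*(1/42514) = 17/16710 - 30992/3*1/42514 = 17/16710 - 15496/63771 = -85951351/355204470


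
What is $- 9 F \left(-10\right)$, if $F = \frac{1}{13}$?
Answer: $\frac{90}{13} \approx 6.9231$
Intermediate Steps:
$F = \frac{1}{13} \approx 0.076923$
$- 9 F \left(-10\right) = \left(-9\right) \frac{1}{13} \left(-10\right) = \left(- \frac{9}{13}\right) \left(-10\right) = \frac{90}{13}$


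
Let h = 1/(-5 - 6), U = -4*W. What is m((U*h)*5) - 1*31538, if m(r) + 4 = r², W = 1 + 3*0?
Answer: -3816182/121 ≈ -31539.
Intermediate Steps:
W = 1 (W = 1 + 0 = 1)
U = -4 (U = -4*1 = -4)
h = -1/11 (h = 1/(-11) = -1/11 ≈ -0.090909)
m(r) = -4 + r²
m((U*h)*5) - 1*31538 = (-4 + (-4*(-1/11)*5)²) - 1*31538 = (-4 + ((4/11)*5)²) - 31538 = (-4 + (20/11)²) - 31538 = (-4 + 400/121) - 31538 = -84/121 - 31538 = -3816182/121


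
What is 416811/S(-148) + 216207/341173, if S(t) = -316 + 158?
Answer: -142170498597/53905334 ≈ -2637.4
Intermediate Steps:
S(t) = -158
416811/S(-148) + 216207/341173 = 416811/(-158) + 216207/341173 = 416811*(-1/158) + 216207*(1/341173) = -416811/158 + 216207/341173 = -142170498597/53905334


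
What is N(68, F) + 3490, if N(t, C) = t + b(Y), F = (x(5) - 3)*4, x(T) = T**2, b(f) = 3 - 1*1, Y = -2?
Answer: 3560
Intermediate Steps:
b(f) = 2 (b(f) = 3 - 1 = 2)
F = 88 (F = (5**2 - 3)*4 = (25 - 3)*4 = 22*4 = 88)
N(t, C) = 2 + t (N(t, C) = t + 2 = 2 + t)
N(68, F) + 3490 = (2 + 68) + 3490 = 70 + 3490 = 3560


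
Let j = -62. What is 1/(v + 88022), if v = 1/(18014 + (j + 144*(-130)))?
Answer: 768/67600895 ≈ 1.1361e-5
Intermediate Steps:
v = -1/768 (v = 1/(18014 + (-62 + 144*(-130))) = 1/(18014 + (-62 - 18720)) = 1/(18014 - 18782) = 1/(-768) = -1/768 ≈ -0.0013021)
1/(v + 88022) = 1/(-1/768 + 88022) = 1/(67600895/768) = 768/67600895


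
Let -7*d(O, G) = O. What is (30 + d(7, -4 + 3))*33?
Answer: 957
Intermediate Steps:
d(O, G) = -O/7
(30 + d(7, -4 + 3))*33 = (30 - ⅐*7)*33 = (30 - 1)*33 = 29*33 = 957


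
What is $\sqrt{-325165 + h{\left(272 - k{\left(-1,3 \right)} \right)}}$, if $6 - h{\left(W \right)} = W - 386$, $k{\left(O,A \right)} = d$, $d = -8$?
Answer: $9 i \sqrt{4013} \approx 570.13 i$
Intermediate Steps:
$k{\left(O,A \right)} = -8$
$h{\left(W \right)} = 392 - W$ ($h{\left(W \right)} = 6 - \left(W - 386\right) = 6 - \left(-386 + W\right) = 392 - W$)
$\sqrt{-325165 + h{\left(272 - k{\left(-1,3 \right)} \right)}} = \sqrt{-325165 + \left(392 - \left(272 - -8\right)\right)} = \sqrt{-325165 + \left(392 - \left(272 + 8\right)\right)} = \sqrt{-325165 + \left(392 - 280\right)} = \sqrt{-325165 + 112} = \sqrt{-325053} = 9 i \sqrt{4013}$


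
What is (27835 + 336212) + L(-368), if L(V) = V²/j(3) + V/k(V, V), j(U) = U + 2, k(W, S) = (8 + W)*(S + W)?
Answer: 56322979/144 ≈ 3.9113e+5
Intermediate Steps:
j(U) = 2 + U
L(V) = V²/5 + V/(2*V² + 16*V) (L(V) = V²/(2 + 3) + V/(V² + 8*V + 8*V + V*V) = V²/5 + V/(V² + 8*V + 8*V + V²) = V²*(⅕) + V/(2*V² + 16*V) = V²/5 + V/(2*V² + 16*V))
(27835 + 336212) + L(-368) = (27835 + 336212) + (5 + 2*(-368)²*(8 - 368))/(10*(8 - 368)) = 364047 + (⅒)*(5 + 2*135424*(-360))/(-360) = 364047 + (⅒)*(-1/360)*(5 - 97505280) = 364047 + (⅒)*(-1/360)*(-97505275) = 364047 + 3900211/144 = 56322979/144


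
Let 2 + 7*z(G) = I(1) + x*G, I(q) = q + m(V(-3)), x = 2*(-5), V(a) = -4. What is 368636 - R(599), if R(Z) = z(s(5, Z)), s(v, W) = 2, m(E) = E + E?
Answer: 2580481/7 ≈ 3.6864e+5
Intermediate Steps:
m(E) = 2*E
x = -10
I(q) = -8 + q (I(q) = q + 2*(-4) = q - 8 = -8 + q)
z(G) = -9/7 - 10*G/7 (z(G) = -2/7 + ((-8 + 1) - 10*G)/7 = -2/7 + (-7 - 10*G)/7 = -2/7 + (-1 - 10*G/7) = -9/7 - 10*G/7)
R(Z) = -29/7 (R(Z) = -9/7 - 10/7*2 = -9/7 - 20/7 = -29/7)
368636 - R(599) = 368636 - 1*(-29/7) = 368636 + 29/7 = 2580481/7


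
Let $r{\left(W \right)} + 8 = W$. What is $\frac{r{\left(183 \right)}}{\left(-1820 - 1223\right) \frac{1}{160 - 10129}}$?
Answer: $\frac{1744575}{3043} \approx 573.31$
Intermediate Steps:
$r{\left(W \right)} = -8 + W$
$\frac{r{\left(183 \right)}}{\left(-1820 - 1223\right) \frac{1}{160 - 10129}} = \frac{-8 + 183}{\left(-1820 - 1223\right) \frac{1}{160 - 10129}} = \frac{175}{\left(-3043\right) \frac{1}{-9969}} = \frac{175}{\left(-3043\right) \left(- \frac{1}{9969}\right)} = \frac{175}{\frac{3043}{9969}} = 175 \cdot \frac{9969}{3043} = \frac{1744575}{3043}$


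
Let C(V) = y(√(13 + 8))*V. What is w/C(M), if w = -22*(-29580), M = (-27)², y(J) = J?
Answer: 216920*√21/5103 ≈ 194.80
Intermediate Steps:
M = 729
w = 650760
C(V) = V*√21 (C(V) = √(13 + 8)*V = √21*V = V*√21)
w/C(M) = 650760/((729*√21)) = 650760*(√21/15309) = 216920*√21/5103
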